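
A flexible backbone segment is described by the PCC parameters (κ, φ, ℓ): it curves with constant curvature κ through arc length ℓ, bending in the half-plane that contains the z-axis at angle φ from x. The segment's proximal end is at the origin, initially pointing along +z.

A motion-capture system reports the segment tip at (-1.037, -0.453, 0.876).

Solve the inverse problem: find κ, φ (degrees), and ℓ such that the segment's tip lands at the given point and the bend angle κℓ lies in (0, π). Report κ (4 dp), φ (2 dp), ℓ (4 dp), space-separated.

ρ = √(x²+y²) = √(-1.037² + -0.453²) = 1.13163
φ = atan2(y, x) mod 360° = atan2(-0.453, -1.037) = 203.5975°
|p|² = ρ² + z² = 1.13163² + 0.876² = 2.04795
κ = 2ρ / |p|² = 2×1.13163 / 2.04795 = 1.10513
θ = 2·atan2(ρ, z) = 2·atan2(1.13163, 0.876) = 1.82409 rad
ℓ = θ/κ = 1.82409/1.10513 = 1.65057

1.1051 203.60 1.6506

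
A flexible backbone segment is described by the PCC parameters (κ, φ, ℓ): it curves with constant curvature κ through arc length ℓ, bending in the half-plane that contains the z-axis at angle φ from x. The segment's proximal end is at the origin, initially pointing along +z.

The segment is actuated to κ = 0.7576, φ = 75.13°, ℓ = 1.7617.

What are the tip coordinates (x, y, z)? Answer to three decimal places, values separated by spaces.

0.259 0.977 1.283

θ = κ·ℓ = 0.7576 × 1.7617 = 1.33466 rad
ρ = (1 − cos θ)/κ = (1 − 0.23394)/0.7576 = 1.01116
z = sin θ / κ = 0.97225/0.7576 = 1.28333
x = ρ cos φ = 1.01116 × cos(75.13°) = 0.25949
y = ρ sin φ = 1.01116 × sin(75.13°) = 0.97730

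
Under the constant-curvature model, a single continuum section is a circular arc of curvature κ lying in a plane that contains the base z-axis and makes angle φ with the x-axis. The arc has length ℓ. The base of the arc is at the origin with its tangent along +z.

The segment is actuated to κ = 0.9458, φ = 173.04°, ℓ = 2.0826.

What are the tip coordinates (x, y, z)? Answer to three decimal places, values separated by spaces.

-1.457 0.178 0.974

θ = κ·ℓ = 0.9458 × 2.0826 = 1.96972 rad
ρ = (1 − cos θ)/κ = (1 − -0.38843)/0.9458 = 1.46799
z = sin θ / κ = 0.92148/0.9458 = 0.97428
x = ρ cos φ = 1.46799 × cos(173.04°) = -1.45718
y = ρ sin φ = 1.46799 × sin(173.04°) = 0.17789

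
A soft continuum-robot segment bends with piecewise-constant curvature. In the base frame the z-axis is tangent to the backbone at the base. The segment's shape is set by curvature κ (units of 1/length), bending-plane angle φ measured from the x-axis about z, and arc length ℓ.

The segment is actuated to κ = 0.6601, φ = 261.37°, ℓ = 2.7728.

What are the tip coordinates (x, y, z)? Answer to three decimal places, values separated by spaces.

-0.286 -1.882 1.464

θ = κ·ℓ = 0.6601 × 2.7728 = 1.83033 rad
ρ = (1 − cos θ)/κ = (1 − -0.25663)/0.6601 = 1.90369
z = sin θ / κ = 0.96651/0.6601 = 1.46419
x = ρ cos φ = 1.90369 × cos(261.37°) = -0.28565
y = ρ sin φ = 1.90369 × sin(261.37°) = -1.88214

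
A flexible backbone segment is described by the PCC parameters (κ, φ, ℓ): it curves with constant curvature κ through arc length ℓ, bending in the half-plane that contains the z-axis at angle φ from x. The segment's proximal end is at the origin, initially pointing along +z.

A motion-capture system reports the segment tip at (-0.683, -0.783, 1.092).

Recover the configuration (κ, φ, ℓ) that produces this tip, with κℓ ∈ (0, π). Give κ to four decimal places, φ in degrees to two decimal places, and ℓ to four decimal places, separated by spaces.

0.9146 228.90 1.6631

ρ = √(x²+y²) = √(-0.683² + -0.783²) = 1.03903
φ = atan2(y, x) mod 360° = atan2(-0.783, -0.683) = 228.9023°
|p|² = ρ² + z² = 1.03903² + 1.092² = 2.27204
κ = 2ρ / |p|² = 2×1.03903 / 2.27204 = 0.91462
θ = 2·atan2(ρ, z) = 2·atan2(1.03903, 1.092) = 1.52109 rad
ℓ = θ/κ = 1.52109/0.91462 = 1.66309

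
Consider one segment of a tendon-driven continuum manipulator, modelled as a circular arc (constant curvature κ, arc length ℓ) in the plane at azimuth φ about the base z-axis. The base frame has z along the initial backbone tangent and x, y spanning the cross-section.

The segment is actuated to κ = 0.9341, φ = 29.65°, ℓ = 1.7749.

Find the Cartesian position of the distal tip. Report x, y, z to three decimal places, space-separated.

θ = κ·ℓ = 0.9341 × 1.7749 = 1.65793 rad
ρ = (1 − cos θ)/κ = (1 − -0.08703)/0.9341 = 1.16372
z = sin θ / κ = 0.99621/0.9341 = 1.06649
x = ρ cos φ = 1.16372 × cos(29.65°) = 1.01134
y = ρ sin φ = 1.16372 × sin(29.65°) = 0.57569

1.011 0.576 1.066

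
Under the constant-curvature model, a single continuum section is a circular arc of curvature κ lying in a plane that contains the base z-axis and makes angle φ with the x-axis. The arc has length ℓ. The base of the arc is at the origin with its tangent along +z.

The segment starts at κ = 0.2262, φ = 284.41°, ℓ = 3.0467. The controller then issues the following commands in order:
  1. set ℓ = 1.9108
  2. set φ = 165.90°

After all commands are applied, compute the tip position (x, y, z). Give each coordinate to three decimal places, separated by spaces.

-0.394 0.099 1.852

initial: κ=0.2262, φ=284.41°, ℓ=3.0467
cmd 1: set ℓ=1.9108 → (κ,φ,ℓ)=(0.2262,284.41°,1.9108) → tip=(0.1012,-0.3938,1.8519)
cmd 2: set φ=165.90° → (κ,φ,ℓ)=(0.2262,165.90°,1.9108) → tip=(-0.3943,0.0990,1.8519)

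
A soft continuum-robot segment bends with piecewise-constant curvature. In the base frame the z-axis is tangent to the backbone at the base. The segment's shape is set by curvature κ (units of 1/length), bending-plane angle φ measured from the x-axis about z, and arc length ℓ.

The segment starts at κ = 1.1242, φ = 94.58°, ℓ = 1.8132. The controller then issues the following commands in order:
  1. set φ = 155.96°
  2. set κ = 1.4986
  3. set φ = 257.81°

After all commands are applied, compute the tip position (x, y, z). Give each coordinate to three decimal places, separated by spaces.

-0.269 -1.247 0.275

initial: κ=1.1242, φ=94.58°, ℓ=1.8132
cmd 1: set φ=155.96° → (κ,φ,ℓ)=(1.1242,155.96°,1.8132) → tip=(-1.1785,0.5257,0.7940)
cmd 2: set κ=1.4986 → (κ,φ,ℓ)=(1.4986,155.96°,1.8132) → tip=(-1.1648,0.5196,0.2747)
cmd 3: set φ=257.81° → (κ,φ,ℓ)=(1.4986,257.81°,1.8132) → tip=(-0.2693,-1.2466,0.2747)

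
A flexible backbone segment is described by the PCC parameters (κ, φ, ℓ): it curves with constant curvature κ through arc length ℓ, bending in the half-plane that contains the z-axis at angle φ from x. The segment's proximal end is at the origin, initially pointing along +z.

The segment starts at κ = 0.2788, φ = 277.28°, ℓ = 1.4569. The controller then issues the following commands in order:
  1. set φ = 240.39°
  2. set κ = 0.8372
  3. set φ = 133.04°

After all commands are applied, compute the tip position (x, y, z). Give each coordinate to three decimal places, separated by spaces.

-0.535 0.573 1.122

initial: κ=0.2788, φ=277.28°, ℓ=1.4569
cmd 1: set φ=240.39° → (κ,φ,ℓ)=(0.2788,240.39°,1.4569) → tip=(-0.1442,-0.2537,1.4172)
cmd 2: set κ=0.8372 → (κ,φ,ℓ)=(0.8372,240.39°,1.4569) → tip=(-0.3872,-0.6813,1.1216)
cmd 3: set φ=133.04° → (κ,φ,ℓ)=(0.8372,133.04°,1.4569) → tip=(-0.5349,0.5728,1.1216)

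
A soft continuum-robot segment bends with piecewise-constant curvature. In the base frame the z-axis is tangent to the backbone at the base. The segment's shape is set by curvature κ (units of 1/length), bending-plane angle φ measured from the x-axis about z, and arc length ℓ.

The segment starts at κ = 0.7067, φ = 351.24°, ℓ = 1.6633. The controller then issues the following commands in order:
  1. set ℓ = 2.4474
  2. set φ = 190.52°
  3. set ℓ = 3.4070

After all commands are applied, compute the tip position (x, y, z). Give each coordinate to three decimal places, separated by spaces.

initial: κ=0.7067, φ=351.24°, ℓ=1.6633
cmd 1: set ℓ=2.4474 → (κ,φ,ℓ)=(0.7067,351.24°,2.4474) → tip=(1.6196,-0.2496,1.3972)
cmd 2: set φ=190.52° → (κ,φ,ℓ)=(0.7067,190.52°,2.4474) → tip=(-1.6112,-0.2992,1.3972)
cmd 3: set ℓ=3.4070 → (κ,φ,ℓ)=(0.7067,190.52°,3.4070) → tip=(-2.4244,-0.4502,0.9477)

-2.424 -0.450 0.948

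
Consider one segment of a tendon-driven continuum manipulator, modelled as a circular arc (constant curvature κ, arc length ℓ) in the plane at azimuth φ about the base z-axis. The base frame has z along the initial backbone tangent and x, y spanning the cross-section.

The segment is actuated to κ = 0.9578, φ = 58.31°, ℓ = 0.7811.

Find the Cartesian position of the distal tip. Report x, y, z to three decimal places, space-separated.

0.146 0.237 0.710

θ = κ·ℓ = 0.9578 × 0.7811 = 0.74814 rad
ρ = (1 − cos θ)/κ = (1 − 0.73296)/0.9578 = 0.27881
z = sin θ / κ = 0.68027/0.9578 = 0.71025
x = ρ cos φ = 0.27881 × cos(58.31°) = 0.14646
y = ρ sin φ = 0.27881 × sin(58.31°) = 0.23724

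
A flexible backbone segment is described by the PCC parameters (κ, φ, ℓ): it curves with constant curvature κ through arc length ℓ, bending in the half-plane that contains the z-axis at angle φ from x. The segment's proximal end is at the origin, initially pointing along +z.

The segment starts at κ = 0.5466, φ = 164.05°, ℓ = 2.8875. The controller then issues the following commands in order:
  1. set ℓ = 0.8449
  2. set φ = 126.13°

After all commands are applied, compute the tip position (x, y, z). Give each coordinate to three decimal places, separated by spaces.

initial: κ=0.5466, φ=164.05°, ℓ=2.8875
cmd 1: set ℓ=0.8449 → (κ,φ,ℓ)=(0.5466,164.05°,0.8449) → tip=(-0.1843,0.0527,0.8152)
cmd 2: set φ=126.13° → (κ,φ,ℓ)=(0.5466,126.13°,0.8449) → tip=(-0.1130,0.1548,0.8152)

-0.113 0.155 0.815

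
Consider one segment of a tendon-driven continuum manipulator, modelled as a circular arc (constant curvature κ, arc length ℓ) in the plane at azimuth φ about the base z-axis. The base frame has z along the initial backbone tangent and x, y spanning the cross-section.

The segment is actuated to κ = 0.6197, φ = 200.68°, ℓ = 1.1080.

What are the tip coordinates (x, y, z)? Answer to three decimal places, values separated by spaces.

-0.342 -0.129 1.023

θ = κ·ℓ = 0.6197 × 1.1080 = 0.68663 rad
ρ = (1 − cos θ)/κ = (1 − 0.77339)/0.6197 = 0.36568
z = sin θ / κ = 0.63393/0.6197 = 1.02297
x = ρ cos φ = 0.36568 × cos(200.68°) = -0.34212
y = ρ sin φ = 0.36568 × sin(200.68°) = -0.12914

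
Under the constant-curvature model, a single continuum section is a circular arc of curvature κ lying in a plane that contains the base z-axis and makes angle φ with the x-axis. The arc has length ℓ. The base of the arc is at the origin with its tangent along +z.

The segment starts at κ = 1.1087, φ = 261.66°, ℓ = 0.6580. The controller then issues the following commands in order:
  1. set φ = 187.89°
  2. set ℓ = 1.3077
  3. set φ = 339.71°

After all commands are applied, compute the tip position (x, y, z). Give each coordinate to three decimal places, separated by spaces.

initial: κ=1.1087, φ=261.66°, ℓ=0.6580
cmd 1: set φ=187.89° → (κ,φ,ℓ)=(1.1087,187.89°,0.6580) → tip=(-0.2274,-0.0315,0.6012)
cmd 2: set ℓ=1.3077 → (κ,φ,ℓ)=(1.1087,187.89°,1.3077) → tip=(-0.7856,-0.1089,0.8954)
cmd 3: set φ=339.71° → (κ,φ,ℓ)=(1.1087,339.71°,1.3077) → tip=(0.7439,-0.2750,0.8954)

0.744 -0.275 0.895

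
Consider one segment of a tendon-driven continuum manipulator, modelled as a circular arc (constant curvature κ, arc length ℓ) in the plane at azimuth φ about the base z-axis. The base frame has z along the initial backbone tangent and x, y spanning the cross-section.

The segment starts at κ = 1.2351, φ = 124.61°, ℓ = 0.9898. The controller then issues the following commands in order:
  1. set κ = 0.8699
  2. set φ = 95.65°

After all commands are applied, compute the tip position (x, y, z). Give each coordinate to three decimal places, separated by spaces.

-0.039 0.398 0.872

initial: κ=1.2351, φ=124.61°, ℓ=0.9898
cmd 1: set κ=0.8699 → (κ,φ,ℓ)=(0.8699,124.61°,0.9898) → tip=(-0.2274,0.3296,0.8720)
cmd 2: set φ=95.65° → (κ,φ,ℓ)=(0.8699,95.65°,0.9898) → tip=(-0.0394,0.3985,0.8720)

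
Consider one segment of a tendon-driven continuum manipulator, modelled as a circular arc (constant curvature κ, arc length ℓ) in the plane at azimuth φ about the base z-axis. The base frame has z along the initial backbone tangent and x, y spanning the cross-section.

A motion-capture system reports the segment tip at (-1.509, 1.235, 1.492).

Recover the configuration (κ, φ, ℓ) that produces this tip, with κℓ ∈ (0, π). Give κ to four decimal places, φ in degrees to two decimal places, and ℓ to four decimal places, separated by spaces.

0.6469 140.70 2.8370

ρ = √(x²+y²) = √(-1.509² + 1.235²) = 1.94995
φ = atan2(y, x) mod 360° = atan2(1.235, -1.509) = 140.7023°
|p|² = ρ² + z² = 1.94995² + 1.492² = 6.02837
κ = 2ρ / |p|² = 2×1.94995 / 6.02837 = 0.64692
θ = 2·atan2(ρ, z) = 2·atan2(1.94995, 1.492) = 1.83534 rad
ℓ = θ/κ = 1.83534/0.64692 = 2.83703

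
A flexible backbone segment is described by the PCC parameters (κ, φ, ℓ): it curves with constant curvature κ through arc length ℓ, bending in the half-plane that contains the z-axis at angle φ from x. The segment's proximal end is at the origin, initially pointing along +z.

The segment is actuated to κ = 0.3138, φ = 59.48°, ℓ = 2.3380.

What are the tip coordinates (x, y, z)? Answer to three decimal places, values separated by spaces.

0.416 0.706 2.134

θ = κ·ℓ = 0.3138 × 2.3380 = 0.73366 rad
ρ = (1 − cos θ)/κ = (1 − 0.74273)/0.3138 = 0.81987
z = sin θ / κ = 0.66960/0.3138 = 2.13383
x = ρ cos φ = 0.81987 × cos(59.48°) = 0.41636
y = ρ sin φ = 0.81987 × sin(59.48°) = 0.70628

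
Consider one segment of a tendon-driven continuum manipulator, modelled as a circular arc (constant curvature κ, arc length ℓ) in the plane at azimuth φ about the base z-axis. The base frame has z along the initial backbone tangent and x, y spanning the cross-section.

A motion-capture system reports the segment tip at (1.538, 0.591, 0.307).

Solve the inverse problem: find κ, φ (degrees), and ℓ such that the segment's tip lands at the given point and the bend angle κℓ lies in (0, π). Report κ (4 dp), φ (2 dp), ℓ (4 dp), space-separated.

ρ = √(x²+y²) = √(1.538² + 0.591²) = 1.64764
φ = atan2(y, x) mod 360° = atan2(0.591, 1.538) = 21.0200°
|p|² = ρ² + z² = 1.64764² + 0.307² = 2.80897
κ = 2ρ / |p|² = 2×1.64764 / 2.80897 = 1.17313
θ = 2·atan2(ρ, z) = 2·atan2(1.64764, 0.307) = 2.77316 rad
ℓ = θ/κ = 2.77316/1.17313 = 2.36391

1.1731 21.02 2.3639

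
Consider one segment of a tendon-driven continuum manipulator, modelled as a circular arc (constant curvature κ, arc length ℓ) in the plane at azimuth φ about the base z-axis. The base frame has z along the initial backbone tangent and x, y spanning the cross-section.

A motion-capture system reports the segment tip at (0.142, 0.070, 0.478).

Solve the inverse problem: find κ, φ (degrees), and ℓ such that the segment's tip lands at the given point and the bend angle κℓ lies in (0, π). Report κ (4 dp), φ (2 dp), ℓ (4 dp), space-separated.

1.2488 26.24 0.5122

ρ = √(x²+y²) = √(0.142² + 0.070²) = 0.15832
φ = atan2(y, x) mod 360° = atan2(0.070, 0.142) = 26.2413°
|p|² = ρ² + z² = 0.15832² + 0.478² = 0.25355
κ = 2ρ / |p|² = 2×0.15832 / 0.25355 = 1.24881
θ = 2·atan2(ρ, z) = 2·atan2(0.15832, 0.478) = 0.63967 rad
ℓ = θ/κ = 0.63967/1.24881 = 0.51222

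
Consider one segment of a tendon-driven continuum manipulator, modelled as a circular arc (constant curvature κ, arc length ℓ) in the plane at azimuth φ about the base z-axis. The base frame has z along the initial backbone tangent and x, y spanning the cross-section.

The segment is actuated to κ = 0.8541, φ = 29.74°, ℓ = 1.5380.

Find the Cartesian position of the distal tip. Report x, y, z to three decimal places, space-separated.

θ = κ·ℓ = 0.8541 × 1.5380 = 1.31361 rad
ρ = (1 − cos θ)/κ = (1 − 0.25436)/0.8541 = 0.87301
z = sin θ / κ = 0.96711/0.8541 = 1.13231
x = ρ cos φ = 0.87301 × cos(29.74°) = 0.75802
y = ρ sin φ = 0.87301 × sin(29.74°) = 0.43307

0.758 0.433 1.132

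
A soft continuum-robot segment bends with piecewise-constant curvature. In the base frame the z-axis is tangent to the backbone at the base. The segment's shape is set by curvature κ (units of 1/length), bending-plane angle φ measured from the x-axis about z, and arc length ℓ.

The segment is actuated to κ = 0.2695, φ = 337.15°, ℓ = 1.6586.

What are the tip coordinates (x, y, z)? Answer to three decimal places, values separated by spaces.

θ = κ·ℓ = 0.2695 × 1.6586 = 0.44699 rad
ρ = (1 − cos θ)/κ = (1 − 0.90175)/0.2695 = 0.36456
z = sin θ / κ = 0.43226/0.2695 = 1.60392
x = ρ cos φ = 0.36456 × cos(337.15°) = 0.33595
y = ρ sin φ = 0.36456 × sin(337.15°) = -0.14157

0.336 -0.142 1.604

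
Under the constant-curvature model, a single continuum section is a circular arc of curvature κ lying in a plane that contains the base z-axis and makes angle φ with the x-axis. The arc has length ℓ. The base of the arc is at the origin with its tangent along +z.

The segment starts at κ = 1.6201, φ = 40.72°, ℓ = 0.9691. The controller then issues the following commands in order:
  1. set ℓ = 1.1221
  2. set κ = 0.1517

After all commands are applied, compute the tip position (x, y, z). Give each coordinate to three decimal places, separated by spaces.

0.072 0.062 1.117

initial: κ=1.6201, φ=40.72°, ℓ=0.9691
cmd 1: set ℓ=1.1221 → (κ,φ,ℓ)=(1.6201,40.72°,1.1221) → tip=(0.5822,0.5012,0.5985)
cmd 2: set κ=0.1517 → (κ,φ,ℓ)=(0.1517,40.72°,1.1221) → tip=(0.0722,0.0622,1.1167)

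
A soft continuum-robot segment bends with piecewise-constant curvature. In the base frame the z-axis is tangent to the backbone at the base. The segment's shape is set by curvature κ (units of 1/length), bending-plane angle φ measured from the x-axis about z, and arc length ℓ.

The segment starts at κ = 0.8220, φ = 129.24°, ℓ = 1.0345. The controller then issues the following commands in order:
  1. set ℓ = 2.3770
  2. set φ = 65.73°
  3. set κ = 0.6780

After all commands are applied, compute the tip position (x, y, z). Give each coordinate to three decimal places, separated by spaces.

initial: κ=0.8220, φ=129.24°, ℓ=1.0345
cmd 1: set ℓ=2.3770 → (κ,φ,ℓ)=(0.8220,129.24°,2.3770) → tip=(-1.0572,1.2944,1.1284)
cmd 2: set φ=65.73° → (κ,φ,ℓ)=(0.8220,65.73°,2.3770) → tip=(0.6870,1.5236,1.1284)
cmd 3: set κ=0.6780 → (κ,φ,ℓ)=(0.6780,65.73°,2.3770) → tip=(0.6310,1.3994,1.4737)

0.631 1.399 1.474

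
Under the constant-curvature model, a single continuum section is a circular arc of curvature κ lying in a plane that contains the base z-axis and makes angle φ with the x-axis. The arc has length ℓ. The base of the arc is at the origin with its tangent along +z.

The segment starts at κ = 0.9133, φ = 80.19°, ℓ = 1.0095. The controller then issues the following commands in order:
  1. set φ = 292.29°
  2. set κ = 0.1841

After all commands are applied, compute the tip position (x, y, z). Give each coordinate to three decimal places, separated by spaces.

initial: κ=0.9133, φ=80.19°, ℓ=1.0095
cmd 1: set φ=292.29° → (κ,φ,ℓ)=(0.9133,292.29°,1.0095) → tip=(0.1644,-0.4009,0.8724)
cmd 2: set κ=0.1841 → (κ,φ,ℓ)=(0.1841,292.29°,1.0095) → tip=(0.0355,-0.0865,1.0037)

0.035 -0.087 1.004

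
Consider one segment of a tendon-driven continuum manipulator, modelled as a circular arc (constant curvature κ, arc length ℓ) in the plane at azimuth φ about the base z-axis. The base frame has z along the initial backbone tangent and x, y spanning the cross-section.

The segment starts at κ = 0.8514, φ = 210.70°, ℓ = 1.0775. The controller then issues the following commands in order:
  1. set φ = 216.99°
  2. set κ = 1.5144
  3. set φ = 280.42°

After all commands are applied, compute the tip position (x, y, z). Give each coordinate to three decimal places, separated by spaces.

0.127 -0.689 0.659

initial: κ=0.8514, φ=210.70°, ℓ=1.0775
cmd 1: set φ=216.99° → (κ,φ,ℓ)=(0.8514,216.99°,1.0775) → tip=(-0.3678,-0.2771,0.9326)
cmd 2: set κ=1.5144 → (κ,φ,ℓ)=(1.5144,216.99°,1.0775) → tip=(-0.5596,-0.4215,0.6591)
cmd 3: set φ=280.42° → (κ,φ,ℓ)=(1.5144,280.42°,1.0775) → tip=(0.1267,-0.6890,0.6591)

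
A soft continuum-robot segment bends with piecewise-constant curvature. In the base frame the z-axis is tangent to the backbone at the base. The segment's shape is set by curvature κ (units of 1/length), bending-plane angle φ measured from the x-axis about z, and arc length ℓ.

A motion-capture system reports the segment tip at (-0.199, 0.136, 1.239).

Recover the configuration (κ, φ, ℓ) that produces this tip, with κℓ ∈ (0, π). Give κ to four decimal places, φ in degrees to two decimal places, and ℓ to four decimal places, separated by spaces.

ρ = √(x²+y²) = √(-0.199² + 0.136²) = 0.24103
φ = atan2(y, x) mod 360° = atan2(0.136, -0.199) = 145.6506°
|p|² = ρ² + z² = 0.24103² + 1.239² = 1.59322
κ = 2ρ / |p|² = 2×0.24103 / 1.59322 = 0.30257
θ = 2·atan2(ρ, z) = 2·atan2(0.24103, 1.239) = 0.38428 rad
ℓ = θ/κ = 0.38428/0.30257 = 1.27003

0.3026 145.65 1.2700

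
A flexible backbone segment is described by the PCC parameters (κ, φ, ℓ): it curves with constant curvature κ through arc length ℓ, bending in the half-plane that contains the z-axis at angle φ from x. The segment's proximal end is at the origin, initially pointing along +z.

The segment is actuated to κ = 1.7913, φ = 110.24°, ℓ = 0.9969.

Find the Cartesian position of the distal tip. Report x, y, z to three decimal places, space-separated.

θ = κ·ℓ = 1.7913 × 0.9969 = 1.78575 rad
ρ = (1 − cos θ)/κ = (1 − -0.21330)/1.7913 = 0.67733
z = sin θ / κ = 0.97699/1.7913 = 0.54541
x = ρ cos φ = 0.67733 × cos(110.24°) = -0.23432
y = ρ sin φ = 0.67733 × sin(110.24°) = 0.63550

-0.234 0.636 0.545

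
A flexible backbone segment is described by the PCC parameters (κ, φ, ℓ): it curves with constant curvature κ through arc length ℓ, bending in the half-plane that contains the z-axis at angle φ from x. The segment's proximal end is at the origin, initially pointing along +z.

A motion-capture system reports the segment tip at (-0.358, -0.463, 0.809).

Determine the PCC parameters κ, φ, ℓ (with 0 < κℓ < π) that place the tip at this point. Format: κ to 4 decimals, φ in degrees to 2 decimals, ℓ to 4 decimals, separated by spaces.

ρ = √(x²+y²) = √(-0.358² + -0.463²) = 0.58526
φ = atan2(y, x) mod 360° = atan2(-0.463, -0.358) = 232.2882°
|p|² = ρ² + z² = 0.58526² + 0.809² = 0.99701
κ = 2ρ / |p|² = 2×0.58526 / 0.99701 = 1.17403
θ = 2·atan2(ρ, z) = 2·atan2(0.58526, 0.809) = 1.25257 rad
ℓ = θ/κ = 1.25257/1.17403 = 1.06690

1.1740 232.29 1.0669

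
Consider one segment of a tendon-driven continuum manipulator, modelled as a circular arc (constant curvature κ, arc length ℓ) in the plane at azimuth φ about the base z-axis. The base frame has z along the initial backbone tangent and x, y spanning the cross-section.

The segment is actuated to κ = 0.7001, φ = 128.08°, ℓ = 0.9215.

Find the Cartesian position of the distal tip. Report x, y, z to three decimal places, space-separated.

-0.177 0.226 0.859

θ = κ·ℓ = 0.7001 × 0.9215 = 0.64514 rad
ρ = (1 − cos θ)/κ = (1 − 0.79901)/0.7001 = 0.28708
z = sin θ / κ = 0.60131/0.7001 = 0.85889
x = ρ cos φ = 0.28708 × cos(128.08°) = -0.17706
y = ρ sin φ = 0.28708 × sin(128.08°) = 0.22598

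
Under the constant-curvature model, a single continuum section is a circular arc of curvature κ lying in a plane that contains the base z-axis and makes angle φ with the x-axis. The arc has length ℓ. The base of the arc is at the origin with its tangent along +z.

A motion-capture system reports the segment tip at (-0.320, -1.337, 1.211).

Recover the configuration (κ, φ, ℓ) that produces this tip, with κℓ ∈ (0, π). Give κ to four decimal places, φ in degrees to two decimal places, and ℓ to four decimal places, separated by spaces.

0.8192 256.54 2.0720

ρ = √(x²+y²) = √(-0.320² + -1.337²) = 1.37476
φ = atan2(y, x) mod 360° = atan2(-1.337, -0.320) = 256.5399°
|p|² = ρ² + z² = 1.37476² + 1.211² = 3.35649
κ = 2ρ / |p|² = 2×1.37476 / 3.35649 = 0.81917
θ = 2·atan2(ρ, z) = 2·atan2(1.37476, 1.211) = 1.69729 rad
ℓ = θ/κ = 1.69729/0.81917 = 2.07197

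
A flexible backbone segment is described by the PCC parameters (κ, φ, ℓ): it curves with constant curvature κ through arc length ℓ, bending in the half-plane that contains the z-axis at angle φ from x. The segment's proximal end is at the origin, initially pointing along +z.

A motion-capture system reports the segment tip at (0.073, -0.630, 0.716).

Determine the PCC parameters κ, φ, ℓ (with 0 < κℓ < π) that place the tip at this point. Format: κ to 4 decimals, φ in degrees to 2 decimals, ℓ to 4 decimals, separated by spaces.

1.3864 276.61 1.0457

ρ = √(x²+y²) = √(0.073² + -0.630²) = 0.63422
φ = atan2(y, x) mod 360° = atan2(-0.630, 0.073) = 276.6096°
|p|² = ρ² + z² = 0.63422² + 0.716² = 0.91488
κ = 2ρ / |p|² = 2×0.63422 / 0.91488 = 1.38644
θ = 2·atan2(ρ, z) = 2·atan2(0.63422, 0.716) = 1.44980 rad
ℓ = θ/κ = 1.44980/1.38644 = 1.04570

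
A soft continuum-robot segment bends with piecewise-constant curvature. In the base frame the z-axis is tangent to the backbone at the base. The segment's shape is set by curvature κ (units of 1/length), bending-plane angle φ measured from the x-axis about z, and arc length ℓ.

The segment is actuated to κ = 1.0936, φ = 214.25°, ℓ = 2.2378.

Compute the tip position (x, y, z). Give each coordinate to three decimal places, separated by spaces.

θ = κ·ℓ = 1.0936 × 2.2378 = 2.44726 rad
ρ = (1 − cos θ)/κ = (1 − -0.76848)/1.0936 = 1.61712
z = sin θ / κ = 0.63987/1.0936 = 0.58511
x = ρ cos φ = 1.61712 × cos(214.25°) = -1.33669
y = ρ sin φ = 1.61712 × sin(214.25°) = -0.91012

-1.337 -0.910 0.585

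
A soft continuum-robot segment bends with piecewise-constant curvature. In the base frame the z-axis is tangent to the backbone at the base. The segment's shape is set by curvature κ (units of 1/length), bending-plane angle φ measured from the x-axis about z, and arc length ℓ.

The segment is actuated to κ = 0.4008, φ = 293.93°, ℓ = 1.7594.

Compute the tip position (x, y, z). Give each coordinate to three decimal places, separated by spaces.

0.241 -0.544 1.617

θ = κ·ℓ = 0.4008 × 1.7594 = 0.70517 rad
ρ = (1 − cos θ)/κ = (1 − 0.76150)/0.4008 = 0.59505
z = sin θ / κ = 0.64816/0.4008 = 1.61717
x = ρ cos φ = 0.59505 × cos(293.93°) = 0.24137
y = ρ sin φ = 0.59505 × sin(293.93°) = -0.54390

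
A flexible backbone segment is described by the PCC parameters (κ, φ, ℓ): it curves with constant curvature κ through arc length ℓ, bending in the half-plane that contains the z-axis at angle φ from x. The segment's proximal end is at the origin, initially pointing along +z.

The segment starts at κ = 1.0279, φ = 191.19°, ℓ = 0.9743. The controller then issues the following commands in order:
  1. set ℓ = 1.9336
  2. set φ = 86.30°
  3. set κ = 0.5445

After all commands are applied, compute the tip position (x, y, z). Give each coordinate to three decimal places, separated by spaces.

initial: κ=1.0279, φ=191.19°, ℓ=0.9743
cmd 1: set ℓ=1.9336 → (κ,φ,ℓ)=(1.0279,191.19°,1.9336) → tip=(-1.3407,-0.2652,0.8896)
cmd 2: set φ=86.30° → (κ,φ,ℓ)=(1.0279,86.30°,1.9336) → tip=(0.0882,1.3638,0.8896)
cmd 3: set κ=0.5445 → (κ,φ,ℓ)=(0.5445,86.30°,1.9336) → tip=(0.0598,0.9253,1.5957)

0.060 0.925 1.596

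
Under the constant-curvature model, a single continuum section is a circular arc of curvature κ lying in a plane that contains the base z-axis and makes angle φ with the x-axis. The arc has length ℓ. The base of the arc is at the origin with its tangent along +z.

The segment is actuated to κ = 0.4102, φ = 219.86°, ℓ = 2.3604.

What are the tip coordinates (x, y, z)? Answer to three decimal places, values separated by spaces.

-0.811 -0.677 2.009

θ = κ·ℓ = 0.4102 × 2.3604 = 0.96824 rad
ρ = (1 − cos θ)/κ = (1 − 0.56675)/0.4102 = 1.05618
z = sin θ / κ = 0.82389/0.4102 = 2.00850
x = ρ cos φ = 1.05618 × cos(219.86°) = -0.81074
y = ρ sin φ = 1.05618 × sin(219.86°) = -0.67692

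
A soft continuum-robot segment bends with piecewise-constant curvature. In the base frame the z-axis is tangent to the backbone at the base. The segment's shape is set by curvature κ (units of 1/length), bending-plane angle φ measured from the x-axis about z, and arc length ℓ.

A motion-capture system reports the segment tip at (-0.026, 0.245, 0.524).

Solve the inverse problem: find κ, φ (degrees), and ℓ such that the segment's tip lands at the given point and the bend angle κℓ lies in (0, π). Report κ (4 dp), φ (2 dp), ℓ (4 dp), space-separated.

ρ = √(x²+y²) = √(-0.026² + 0.245²) = 0.24638
φ = atan2(y, x) mod 360° = atan2(0.245, -0.026) = 96.0577°
|p|² = ρ² + z² = 0.24638² + 0.524² = 0.33528
κ = 2ρ / |p|² = 2×0.24638 / 0.33528 = 1.46968
θ = 2·atan2(ρ, z) = 2·atan2(0.24638, 0.524) = 0.87902 rad
ℓ = θ/κ = 0.87902/1.46968 = 0.59810

1.4697 96.06 0.5981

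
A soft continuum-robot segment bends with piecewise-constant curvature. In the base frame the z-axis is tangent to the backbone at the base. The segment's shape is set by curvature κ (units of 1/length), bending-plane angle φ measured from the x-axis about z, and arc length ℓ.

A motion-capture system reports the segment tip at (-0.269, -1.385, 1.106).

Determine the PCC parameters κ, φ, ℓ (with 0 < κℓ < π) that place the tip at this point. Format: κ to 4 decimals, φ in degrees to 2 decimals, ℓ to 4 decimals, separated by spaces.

0.8780 259.01 2.0636

ρ = √(x²+y²) = √(-0.269² + -1.385²) = 1.41088
φ = atan2(y, x) mod 360° = atan2(-1.385, -0.269) = 259.0086°
|p|² = ρ² + z² = 1.41088² + 1.106² = 3.21382
κ = 2ρ / |p|² = 2×1.41088 / 3.21382 = 0.87801
θ = 2·atan2(ρ, z) = 2·atan2(1.41088, 1.106) = 1.81189 rad
ℓ = θ/κ = 1.81189/0.87801 = 2.06364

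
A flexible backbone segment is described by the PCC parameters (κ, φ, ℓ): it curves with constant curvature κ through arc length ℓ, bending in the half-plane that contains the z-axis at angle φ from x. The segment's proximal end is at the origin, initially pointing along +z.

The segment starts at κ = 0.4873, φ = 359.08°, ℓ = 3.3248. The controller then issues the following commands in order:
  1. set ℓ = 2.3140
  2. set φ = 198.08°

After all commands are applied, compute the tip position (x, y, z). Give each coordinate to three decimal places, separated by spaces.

-1.114 -0.364 1.854

initial: κ=0.4873, φ=359.08°, ℓ=3.3248
cmd 1: set ℓ=2.3140 → (κ,φ,ℓ)=(0.4873,359.08°,2.3140) → tip=(1.1720,-0.0188,1.8539)
cmd 2: set φ=198.08° → (κ,φ,ℓ)=(0.4873,198.08°,2.3140) → tip=(-1.1143,-0.3638,1.8539)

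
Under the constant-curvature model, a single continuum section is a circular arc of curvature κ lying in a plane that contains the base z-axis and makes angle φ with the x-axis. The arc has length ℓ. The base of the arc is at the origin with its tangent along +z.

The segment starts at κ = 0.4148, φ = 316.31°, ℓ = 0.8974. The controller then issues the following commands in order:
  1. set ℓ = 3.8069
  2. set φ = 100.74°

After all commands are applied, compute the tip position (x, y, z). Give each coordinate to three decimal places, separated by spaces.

initial: κ=0.4148, φ=316.31°, ℓ=0.8974
cmd 1: set ℓ=3.8069 → (κ,φ,ℓ)=(0.4148,316.31°,3.8069) → tip=(1.7577,-1.6791,2.4107)
cmd 2: set φ=100.74° → (κ,φ,ℓ)=(0.4148,100.74°,3.8069) → tip=(-0.4530,2.3882,2.4107)

-0.453 2.388 2.411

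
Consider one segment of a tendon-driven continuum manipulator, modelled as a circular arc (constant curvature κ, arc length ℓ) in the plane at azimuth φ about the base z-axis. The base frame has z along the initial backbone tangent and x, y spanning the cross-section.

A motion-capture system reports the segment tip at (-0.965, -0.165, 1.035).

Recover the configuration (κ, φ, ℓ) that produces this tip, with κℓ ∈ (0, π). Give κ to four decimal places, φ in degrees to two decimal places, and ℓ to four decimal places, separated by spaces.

0.9647 189.70 1.5707

ρ = √(x²+y²) = √(-0.965² + -0.165²) = 0.97900
φ = atan2(y, x) mod 360° = atan2(-0.165, -0.965) = 189.7029°
|p|² = ρ² + z² = 0.97900² + 1.035² = 2.02967
κ = 2ρ / |p|² = 2×0.97900 / 2.02967 = 0.96469
θ = 2·atan2(ρ, z) = 2·atan2(0.97900, 1.035) = 1.51520 rad
ℓ = θ/κ = 1.51520/0.96469 = 1.57066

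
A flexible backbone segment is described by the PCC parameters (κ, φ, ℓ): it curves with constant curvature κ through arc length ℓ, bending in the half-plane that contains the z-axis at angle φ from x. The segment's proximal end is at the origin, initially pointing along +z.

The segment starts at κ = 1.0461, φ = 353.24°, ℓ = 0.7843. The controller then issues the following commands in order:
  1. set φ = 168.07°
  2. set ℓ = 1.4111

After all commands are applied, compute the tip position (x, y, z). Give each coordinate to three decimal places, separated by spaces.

-0.847 0.179 0.952

initial: κ=1.0461, φ=353.24°, ℓ=0.7843
cmd 1: set φ=168.07° → (κ,φ,ℓ)=(1.0461,168.07°,0.7843) → tip=(-0.2975,0.0629,0.6992)
cmd 2: set ℓ=1.4111 → (κ,φ,ℓ)=(1.0461,168.07°,1.4111) → tip=(-0.8469,0.1789,0.9517)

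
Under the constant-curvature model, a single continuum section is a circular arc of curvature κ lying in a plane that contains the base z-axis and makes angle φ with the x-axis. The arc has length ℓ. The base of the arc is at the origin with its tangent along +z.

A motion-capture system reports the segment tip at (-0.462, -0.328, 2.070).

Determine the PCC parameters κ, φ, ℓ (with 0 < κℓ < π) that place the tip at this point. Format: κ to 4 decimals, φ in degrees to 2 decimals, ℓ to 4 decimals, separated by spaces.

ρ = √(x²+y²) = √(-0.462² + -0.328²) = 0.56659
φ = atan2(y, x) mod 360° = atan2(-0.328, -0.462) = 215.3731°
|p|² = ρ² + z² = 0.56659² + 2.070² = 4.60593
κ = 2ρ / |p|² = 2×0.56659 / 4.60593 = 0.24603
θ = 2·atan2(ρ, z) = 2·atan2(0.56659, 2.070) = 0.53435 rad
ℓ = θ/κ = 0.53435/0.24603 = 2.17189

0.2460 215.37 2.1719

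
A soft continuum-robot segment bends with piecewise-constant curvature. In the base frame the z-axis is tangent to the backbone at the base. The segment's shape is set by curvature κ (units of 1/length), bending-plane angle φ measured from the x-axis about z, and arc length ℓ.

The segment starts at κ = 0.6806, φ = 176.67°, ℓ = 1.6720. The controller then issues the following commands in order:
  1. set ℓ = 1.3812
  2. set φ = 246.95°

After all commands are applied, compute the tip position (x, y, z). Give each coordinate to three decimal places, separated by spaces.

initial: κ=0.6806, φ=176.67°, ℓ=1.6720
cmd 1: set ℓ=1.3812 → (κ,φ,ℓ)=(0.6806,176.67°,1.3812) → tip=(-0.6018,0.0350,1.1866)
cmd 2: set φ=246.95° → (κ,φ,ℓ)=(0.6806,246.95°,1.3812) → tip=(-0.2360,-0.5547,1.1866)

-0.236 -0.555 1.187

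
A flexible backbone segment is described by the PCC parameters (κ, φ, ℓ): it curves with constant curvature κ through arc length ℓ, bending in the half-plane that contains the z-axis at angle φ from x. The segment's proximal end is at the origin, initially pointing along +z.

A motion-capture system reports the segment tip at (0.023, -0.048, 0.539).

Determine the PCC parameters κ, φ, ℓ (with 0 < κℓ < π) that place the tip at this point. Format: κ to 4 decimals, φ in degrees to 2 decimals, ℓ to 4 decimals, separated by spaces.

0.3629 295.60 0.5425

ρ = √(x²+y²) = √(0.023² + -0.048²) = 0.05323
φ = atan2(y, x) mod 360° = atan2(-0.048, 0.023) = 295.6022°
|p|² = ρ² + z² = 0.05323² + 0.539² = 0.29335
κ = 2ρ / |p|² = 2×0.05323 / 0.29335 = 0.36288
θ = 2·atan2(ρ, z) = 2·atan2(0.05323, 0.539) = 0.19686 rad
ℓ = θ/κ = 0.19686/0.36288 = 0.54250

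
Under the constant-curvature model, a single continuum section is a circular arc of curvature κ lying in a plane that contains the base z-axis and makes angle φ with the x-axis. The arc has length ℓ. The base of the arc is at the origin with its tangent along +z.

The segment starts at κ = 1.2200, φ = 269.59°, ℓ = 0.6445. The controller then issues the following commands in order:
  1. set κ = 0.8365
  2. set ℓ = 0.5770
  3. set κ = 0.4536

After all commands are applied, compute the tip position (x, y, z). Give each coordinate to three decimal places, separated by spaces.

-0.001 -0.075 0.570

initial: κ=1.2200, φ=269.59°, ℓ=0.6445
cmd 1: set κ=0.8365 → (κ,φ,ℓ)=(0.8365,269.59°,0.6445) → tip=(-0.0012,-0.1696,0.6137)
cmd 2: set ℓ=0.5770 → (κ,φ,ℓ)=(0.8365,269.59°,0.5770) → tip=(-0.0010,-0.1366,0.5549)
cmd 3: set κ=0.4536 → (κ,φ,ℓ)=(0.4536,269.59°,0.5770) → tip=(-0.0005,-0.0751,0.5704)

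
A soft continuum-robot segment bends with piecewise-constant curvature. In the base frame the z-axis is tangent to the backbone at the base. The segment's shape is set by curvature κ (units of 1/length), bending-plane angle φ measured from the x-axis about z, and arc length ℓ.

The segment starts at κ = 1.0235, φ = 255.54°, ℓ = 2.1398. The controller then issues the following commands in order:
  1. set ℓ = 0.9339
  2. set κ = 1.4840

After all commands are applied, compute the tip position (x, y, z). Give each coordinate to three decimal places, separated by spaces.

-0.137 -0.533 0.662

initial: κ=1.0235, φ=255.54°, ℓ=2.1398
cmd 1: set ℓ=0.9339 → (κ,φ,ℓ)=(1.0235,255.54°,0.9339) → tip=(-0.1032,-0.4003,0.7980)
cmd 2: set κ=1.4840 → (κ,φ,ℓ)=(1.4840,255.54°,0.9339) → tip=(-0.1373,-0.5326,0.6624)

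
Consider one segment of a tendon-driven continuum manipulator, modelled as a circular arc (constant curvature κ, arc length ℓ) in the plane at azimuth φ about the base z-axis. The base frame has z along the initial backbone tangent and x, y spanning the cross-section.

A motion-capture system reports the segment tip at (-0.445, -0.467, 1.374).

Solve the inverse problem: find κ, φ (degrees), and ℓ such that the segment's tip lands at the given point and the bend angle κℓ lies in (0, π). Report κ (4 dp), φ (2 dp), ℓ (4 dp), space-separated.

0.5600 226.38 1.5677

ρ = √(x²+y²) = √(-0.445² + -0.467²) = 0.64507
φ = atan2(y, x) mod 360° = atan2(-0.467, -0.445) = 226.3819°
|p|² = ρ² + z² = 0.64507² + 1.374² = 2.30399
κ = 2ρ / |p|² = 2×0.64507 / 2.30399 = 0.55996
θ = 2·atan2(ρ, z) = 2·atan2(0.64507, 1.374) = 0.87787 rad
ℓ = θ/κ = 0.87787/0.55996 = 1.56775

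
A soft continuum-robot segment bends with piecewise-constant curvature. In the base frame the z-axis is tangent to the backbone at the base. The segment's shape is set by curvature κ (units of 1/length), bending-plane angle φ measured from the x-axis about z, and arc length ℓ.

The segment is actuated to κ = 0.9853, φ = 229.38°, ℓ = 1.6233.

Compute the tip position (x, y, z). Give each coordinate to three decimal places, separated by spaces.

θ = κ·ℓ = 0.9853 × 1.6233 = 1.59944 rad
ρ = (1 − cos θ)/κ = (1 − -0.02864)/0.9853 = 1.04398
z = sin θ / κ = 0.99959/0.9853 = 1.01450
x = ρ cos φ = 1.04398 × cos(229.38°) = -0.67967
y = ρ sin φ = 1.04398 × sin(229.38°) = -0.79243

-0.680 -0.792 1.015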